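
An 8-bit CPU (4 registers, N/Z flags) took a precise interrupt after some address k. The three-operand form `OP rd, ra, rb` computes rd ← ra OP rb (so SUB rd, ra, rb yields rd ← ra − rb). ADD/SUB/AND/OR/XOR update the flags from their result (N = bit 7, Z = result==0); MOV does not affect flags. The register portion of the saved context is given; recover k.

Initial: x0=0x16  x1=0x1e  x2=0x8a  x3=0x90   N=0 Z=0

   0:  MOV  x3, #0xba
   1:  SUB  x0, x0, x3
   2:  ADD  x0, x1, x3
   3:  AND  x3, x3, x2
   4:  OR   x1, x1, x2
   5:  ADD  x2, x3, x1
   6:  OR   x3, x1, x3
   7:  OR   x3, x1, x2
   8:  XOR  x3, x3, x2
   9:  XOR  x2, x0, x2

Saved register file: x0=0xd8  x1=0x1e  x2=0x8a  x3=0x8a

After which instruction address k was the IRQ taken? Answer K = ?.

after  0: x0=0x16 x1=0x1e x2=0x8a x3=0xba  N=0 Z=0
after  1: x0=0x5c x1=0x1e x2=0x8a x3=0xba  N=0 Z=0
after  2: x0=0xd8 x1=0x1e x2=0x8a x3=0xba  N=1 Z=0
after  3: x0=0xd8 x1=0x1e x2=0x8a x3=0x8a  N=1 Z=0
-- IRQ taken; context saved, return-PC = 4 --

K = 3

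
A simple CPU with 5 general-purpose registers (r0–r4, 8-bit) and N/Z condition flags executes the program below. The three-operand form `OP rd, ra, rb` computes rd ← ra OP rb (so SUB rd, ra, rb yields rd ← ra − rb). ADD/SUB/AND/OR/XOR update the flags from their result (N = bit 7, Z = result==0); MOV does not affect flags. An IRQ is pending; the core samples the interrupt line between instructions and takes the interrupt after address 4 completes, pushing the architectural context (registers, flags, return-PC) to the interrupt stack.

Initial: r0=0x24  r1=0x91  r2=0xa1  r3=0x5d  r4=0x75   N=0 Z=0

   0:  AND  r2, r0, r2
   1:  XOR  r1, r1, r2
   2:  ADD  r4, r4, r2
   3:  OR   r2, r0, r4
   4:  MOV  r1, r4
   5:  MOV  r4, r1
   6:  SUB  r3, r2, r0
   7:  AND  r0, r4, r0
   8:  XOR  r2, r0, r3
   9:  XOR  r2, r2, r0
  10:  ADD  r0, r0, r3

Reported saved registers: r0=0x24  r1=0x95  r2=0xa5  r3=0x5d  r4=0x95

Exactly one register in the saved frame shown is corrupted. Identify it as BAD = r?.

BAD = r2

after  0: r0=0x24 r1=0x91 r2=0x20 r3=0x5d r4=0x75  N=0 Z=0
after  1: r0=0x24 r1=0xb1 r2=0x20 r3=0x5d r4=0x75  N=1 Z=0
after  2: r0=0x24 r1=0xb1 r2=0x20 r3=0x5d r4=0x95  N=1 Z=0
after  3: r0=0x24 r1=0xb1 r2=0xb5 r3=0x5d r4=0x95  N=1 Z=0
after  4: r0=0x24 r1=0x95 r2=0xb5 r3=0x5d r4=0x95  N=1 Z=0
-- IRQ taken; context saved, return-PC = 5 --
mismatch: r2: reported 0xa5 vs actual 0xb5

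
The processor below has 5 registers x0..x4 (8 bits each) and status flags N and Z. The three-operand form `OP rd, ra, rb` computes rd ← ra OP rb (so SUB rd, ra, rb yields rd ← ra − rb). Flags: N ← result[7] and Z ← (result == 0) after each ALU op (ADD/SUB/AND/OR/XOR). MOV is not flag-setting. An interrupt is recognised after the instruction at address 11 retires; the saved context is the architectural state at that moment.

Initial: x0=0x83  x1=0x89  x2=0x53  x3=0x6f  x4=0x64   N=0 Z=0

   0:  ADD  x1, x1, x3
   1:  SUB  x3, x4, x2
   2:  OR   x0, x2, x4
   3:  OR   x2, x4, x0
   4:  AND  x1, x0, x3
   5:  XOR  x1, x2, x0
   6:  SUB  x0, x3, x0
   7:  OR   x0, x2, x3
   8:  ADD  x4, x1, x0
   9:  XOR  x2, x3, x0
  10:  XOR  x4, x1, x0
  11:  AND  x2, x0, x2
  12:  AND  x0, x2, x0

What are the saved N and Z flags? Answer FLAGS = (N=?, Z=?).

after  0: x0=0x83 x1=0xf8 x2=0x53 x3=0x6f x4=0x64  N=1 Z=0
after  1: x0=0x83 x1=0xf8 x2=0x53 x3=0x11 x4=0x64  N=0 Z=0
after  2: x0=0x77 x1=0xf8 x2=0x53 x3=0x11 x4=0x64  N=0 Z=0
after  3: x0=0x77 x1=0xf8 x2=0x77 x3=0x11 x4=0x64  N=0 Z=0
after  4: x0=0x77 x1=0x11 x2=0x77 x3=0x11 x4=0x64  N=0 Z=0
after  5: x0=0x77 x1=0x00 x2=0x77 x3=0x11 x4=0x64  N=0 Z=1
after  6: x0=0x9a x1=0x00 x2=0x77 x3=0x11 x4=0x64  N=1 Z=0
after  7: x0=0x77 x1=0x00 x2=0x77 x3=0x11 x4=0x64  N=0 Z=0
after  8: x0=0x77 x1=0x00 x2=0x77 x3=0x11 x4=0x77  N=0 Z=0
after  9: x0=0x77 x1=0x00 x2=0x66 x3=0x11 x4=0x77  N=0 Z=0
after 10: x0=0x77 x1=0x00 x2=0x66 x3=0x11 x4=0x77  N=0 Z=0
after 11: x0=0x77 x1=0x00 x2=0x66 x3=0x11 x4=0x77  N=0 Z=0
-- IRQ taken; context saved, return-PC = 12 --

FLAGS = (N=0, Z=0)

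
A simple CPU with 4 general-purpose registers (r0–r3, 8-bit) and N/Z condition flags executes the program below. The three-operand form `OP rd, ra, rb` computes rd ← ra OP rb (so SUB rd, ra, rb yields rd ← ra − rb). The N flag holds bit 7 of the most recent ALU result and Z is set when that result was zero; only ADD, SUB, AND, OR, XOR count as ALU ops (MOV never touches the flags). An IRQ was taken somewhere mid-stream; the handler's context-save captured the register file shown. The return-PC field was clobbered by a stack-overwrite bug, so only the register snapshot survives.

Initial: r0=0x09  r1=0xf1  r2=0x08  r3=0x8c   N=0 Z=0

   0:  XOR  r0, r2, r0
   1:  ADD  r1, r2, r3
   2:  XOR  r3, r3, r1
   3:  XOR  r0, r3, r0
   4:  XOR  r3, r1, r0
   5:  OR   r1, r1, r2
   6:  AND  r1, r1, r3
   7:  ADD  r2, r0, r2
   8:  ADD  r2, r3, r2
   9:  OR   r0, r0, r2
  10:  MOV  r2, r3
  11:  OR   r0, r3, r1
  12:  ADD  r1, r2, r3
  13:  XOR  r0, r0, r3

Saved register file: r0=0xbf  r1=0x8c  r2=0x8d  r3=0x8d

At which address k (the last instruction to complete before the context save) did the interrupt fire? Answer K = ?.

K = 10

after  0: r0=0x01 r1=0xf1 r2=0x08 r3=0x8c  N=0 Z=0
after  1: r0=0x01 r1=0x94 r2=0x08 r3=0x8c  N=1 Z=0
after  2: r0=0x01 r1=0x94 r2=0x08 r3=0x18  N=0 Z=0
after  3: r0=0x19 r1=0x94 r2=0x08 r3=0x18  N=0 Z=0
after  4: r0=0x19 r1=0x94 r2=0x08 r3=0x8d  N=1 Z=0
after  5: r0=0x19 r1=0x9c r2=0x08 r3=0x8d  N=1 Z=0
after  6: r0=0x19 r1=0x8c r2=0x08 r3=0x8d  N=1 Z=0
after  7: r0=0x19 r1=0x8c r2=0x21 r3=0x8d  N=0 Z=0
after  8: r0=0x19 r1=0x8c r2=0xae r3=0x8d  N=1 Z=0
after  9: r0=0xbf r1=0x8c r2=0xae r3=0x8d  N=1 Z=0
after 10: r0=0xbf r1=0x8c r2=0x8d r3=0x8d  N=1 Z=0
-- IRQ taken; context saved, return-PC = 11 --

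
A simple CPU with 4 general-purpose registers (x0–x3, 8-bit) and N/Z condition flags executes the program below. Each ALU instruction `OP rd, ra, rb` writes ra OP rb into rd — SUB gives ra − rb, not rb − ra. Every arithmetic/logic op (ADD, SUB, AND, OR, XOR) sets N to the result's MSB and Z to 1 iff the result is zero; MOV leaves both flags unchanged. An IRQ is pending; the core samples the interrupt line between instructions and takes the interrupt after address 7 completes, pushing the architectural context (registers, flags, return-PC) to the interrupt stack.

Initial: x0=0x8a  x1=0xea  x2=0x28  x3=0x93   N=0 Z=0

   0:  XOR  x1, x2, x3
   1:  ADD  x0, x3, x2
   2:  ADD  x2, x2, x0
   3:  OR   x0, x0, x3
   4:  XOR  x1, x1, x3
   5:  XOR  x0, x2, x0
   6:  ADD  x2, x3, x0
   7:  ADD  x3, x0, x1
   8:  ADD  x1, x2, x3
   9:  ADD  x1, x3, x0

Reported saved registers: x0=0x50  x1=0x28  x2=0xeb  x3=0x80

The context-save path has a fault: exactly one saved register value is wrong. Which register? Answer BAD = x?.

after  0: x0=0x8a x1=0xbb x2=0x28 x3=0x93  N=1 Z=0
after  1: x0=0xbb x1=0xbb x2=0x28 x3=0x93  N=1 Z=0
after  2: x0=0xbb x1=0xbb x2=0xe3 x3=0x93  N=1 Z=0
after  3: x0=0xbb x1=0xbb x2=0xe3 x3=0x93  N=1 Z=0
after  4: x0=0xbb x1=0x28 x2=0xe3 x3=0x93  N=0 Z=0
after  5: x0=0x58 x1=0x28 x2=0xe3 x3=0x93  N=0 Z=0
after  6: x0=0x58 x1=0x28 x2=0xeb x3=0x93  N=1 Z=0
after  7: x0=0x58 x1=0x28 x2=0xeb x3=0x80  N=1 Z=0
-- IRQ taken; context saved, return-PC = 8 --
mismatch: x0: reported 0x50 vs actual 0x58

BAD = x0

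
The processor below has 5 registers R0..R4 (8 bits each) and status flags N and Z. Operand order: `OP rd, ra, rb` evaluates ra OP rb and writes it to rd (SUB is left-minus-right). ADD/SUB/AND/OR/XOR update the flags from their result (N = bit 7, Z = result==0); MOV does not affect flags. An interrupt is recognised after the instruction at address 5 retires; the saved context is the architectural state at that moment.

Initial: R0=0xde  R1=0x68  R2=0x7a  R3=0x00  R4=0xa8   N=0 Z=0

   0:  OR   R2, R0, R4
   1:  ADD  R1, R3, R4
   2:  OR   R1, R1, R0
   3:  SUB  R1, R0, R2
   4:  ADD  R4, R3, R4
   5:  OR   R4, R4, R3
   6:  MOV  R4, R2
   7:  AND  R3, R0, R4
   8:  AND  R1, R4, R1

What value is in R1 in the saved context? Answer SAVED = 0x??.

after  0: R0=0xde R1=0x68 R2=0xfe R3=0x00 R4=0xa8  N=1 Z=0
after  1: R0=0xde R1=0xa8 R2=0xfe R3=0x00 R4=0xa8  N=1 Z=0
after  2: R0=0xde R1=0xfe R2=0xfe R3=0x00 R4=0xa8  N=1 Z=0
after  3: R0=0xde R1=0xe0 R2=0xfe R3=0x00 R4=0xa8  N=1 Z=0
after  4: R0=0xde R1=0xe0 R2=0xfe R3=0x00 R4=0xa8  N=1 Z=0
after  5: R0=0xde R1=0xe0 R2=0xfe R3=0x00 R4=0xa8  N=1 Z=0
-- IRQ taken; context saved, return-PC = 6 --

SAVED = 0xe0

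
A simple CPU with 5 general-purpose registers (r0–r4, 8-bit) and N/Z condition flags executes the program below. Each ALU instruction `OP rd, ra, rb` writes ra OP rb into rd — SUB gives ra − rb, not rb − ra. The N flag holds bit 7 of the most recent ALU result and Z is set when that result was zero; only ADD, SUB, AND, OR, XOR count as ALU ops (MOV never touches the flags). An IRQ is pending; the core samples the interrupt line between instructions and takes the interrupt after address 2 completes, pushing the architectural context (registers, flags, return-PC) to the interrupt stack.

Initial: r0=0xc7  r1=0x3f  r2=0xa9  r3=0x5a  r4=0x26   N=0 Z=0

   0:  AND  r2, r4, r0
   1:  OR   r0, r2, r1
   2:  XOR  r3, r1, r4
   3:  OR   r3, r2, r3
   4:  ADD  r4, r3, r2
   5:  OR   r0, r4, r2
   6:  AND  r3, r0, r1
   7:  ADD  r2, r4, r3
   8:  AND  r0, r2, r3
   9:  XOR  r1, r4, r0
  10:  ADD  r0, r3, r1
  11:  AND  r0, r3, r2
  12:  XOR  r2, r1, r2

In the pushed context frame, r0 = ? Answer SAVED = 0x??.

after  0: r0=0xc7 r1=0x3f r2=0x06 r3=0x5a r4=0x26  N=0 Z=0
after  1: r0=0x3f r1=0x3f r2=0x06 r3=0x5a r4=0x26  N=0 Z=0
after  2: r0=0x3f r1=0x3f r2=0x06 r3=0x19 r4=0x26  N=0 Z=0
-- IRQ taken; context saved, return-PC = 3 --

SAVED = 0x3f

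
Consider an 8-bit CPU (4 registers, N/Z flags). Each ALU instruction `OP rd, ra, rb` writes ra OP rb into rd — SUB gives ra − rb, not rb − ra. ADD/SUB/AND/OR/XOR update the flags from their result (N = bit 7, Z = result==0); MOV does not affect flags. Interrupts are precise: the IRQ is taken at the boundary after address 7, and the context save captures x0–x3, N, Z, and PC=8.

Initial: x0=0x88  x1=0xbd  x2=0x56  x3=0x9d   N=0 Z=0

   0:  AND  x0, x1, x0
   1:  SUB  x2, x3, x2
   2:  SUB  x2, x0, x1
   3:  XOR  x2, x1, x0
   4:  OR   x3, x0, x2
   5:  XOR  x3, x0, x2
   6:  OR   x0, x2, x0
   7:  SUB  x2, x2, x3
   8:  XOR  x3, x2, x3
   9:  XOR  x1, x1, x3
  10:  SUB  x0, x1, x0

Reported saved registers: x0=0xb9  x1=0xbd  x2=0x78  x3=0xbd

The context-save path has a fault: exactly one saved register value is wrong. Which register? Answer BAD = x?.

BAD = x0

after  0: x0=0x88 x1=0xbd x2=0x56 x3=0x9d  N=1 Z=0
after  1: x0=0x88 x1=0xbd x2=0x47 x3=0x9d  N=0 Z=0
after  2: x0=0x88 x1=0xbd x2=0xcb x3=0x9d  N=1 Z=0
after  3: x0=0x88 x1=0xbd x2=0x35 x3=0x9d  N=0 Z=0
after  4: x0=0x88 x1=0xbd x2=0x35 x3=0xbd  N=1 Z=0
after  5: x0=0x88 x1=0xbd x2=0x35 x3=0xbd  N=1 Z=0
after  6: x0=0xbd x1=0xbd x2=0x35 x3=0xbd  N=1 Z=0
after  7: x0=0xbd x1=0xbd x2=0x78 x3=0xbd  N=0 Z=0
-- IRQ taken; context saved, return-PC = 8 --
mismatch: x0: reported 0xb9 vs actual 0xbd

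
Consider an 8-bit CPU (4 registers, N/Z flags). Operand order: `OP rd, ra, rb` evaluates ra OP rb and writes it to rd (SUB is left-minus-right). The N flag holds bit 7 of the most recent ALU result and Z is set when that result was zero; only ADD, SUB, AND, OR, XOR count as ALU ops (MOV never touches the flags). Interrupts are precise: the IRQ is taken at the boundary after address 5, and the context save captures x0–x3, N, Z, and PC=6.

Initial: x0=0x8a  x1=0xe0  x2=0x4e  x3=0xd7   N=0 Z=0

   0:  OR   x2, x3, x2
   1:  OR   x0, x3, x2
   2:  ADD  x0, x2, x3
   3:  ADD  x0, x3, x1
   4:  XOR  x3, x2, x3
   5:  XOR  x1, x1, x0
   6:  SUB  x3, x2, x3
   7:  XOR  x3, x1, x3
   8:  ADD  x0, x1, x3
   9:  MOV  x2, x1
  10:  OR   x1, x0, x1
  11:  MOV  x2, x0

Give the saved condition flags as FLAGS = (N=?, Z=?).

FLAGS = (N=0, Z=0)

after  0: x0=0x8a x1=0xe0 x2=0xdf x3=0xd7  N=1 Z=0
after  1: x0=0xdf x1=0xe0 x2=0xdf x3=0xd7  N=1 Z=0
after  2: x0=0xb6 x1=0xe0 x2=0xdf x3=0xd7  N=1 Z=0
after  3: x0=0xb7 x1=0xe0 x2=0xdf x3=0xd7  N=1 Z=0
after  4: x0=0xb7 x1=0xe0 x2=0xdf x3=0x08  N=0 Z=0
after  5: x0=0xb7 x1=0x57 x2=0xdf x3=0x08  N=0 Z=0
-- IRQ taken; context saved, return-PC = 6 --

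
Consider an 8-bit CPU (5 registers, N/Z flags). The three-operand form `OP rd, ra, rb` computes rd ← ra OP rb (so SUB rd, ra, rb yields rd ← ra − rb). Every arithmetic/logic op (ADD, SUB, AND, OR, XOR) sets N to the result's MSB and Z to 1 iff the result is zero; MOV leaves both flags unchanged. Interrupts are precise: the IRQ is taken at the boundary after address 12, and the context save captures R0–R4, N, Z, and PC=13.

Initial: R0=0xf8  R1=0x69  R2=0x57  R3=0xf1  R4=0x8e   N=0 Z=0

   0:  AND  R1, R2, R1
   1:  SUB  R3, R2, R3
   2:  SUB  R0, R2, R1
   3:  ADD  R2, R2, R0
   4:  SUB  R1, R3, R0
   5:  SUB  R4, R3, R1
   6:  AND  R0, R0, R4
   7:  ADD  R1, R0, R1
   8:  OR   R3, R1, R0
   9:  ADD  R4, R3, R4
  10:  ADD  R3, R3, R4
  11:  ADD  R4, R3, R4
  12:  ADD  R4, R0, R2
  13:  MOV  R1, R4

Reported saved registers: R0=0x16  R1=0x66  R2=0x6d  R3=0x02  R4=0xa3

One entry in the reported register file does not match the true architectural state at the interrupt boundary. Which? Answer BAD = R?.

BAD = R4

after  0: R0=0xf8 R1=0x41 R2=0x57 R3=0xf1 R4=0x8e  N=0 Z=0
after  1: R0=0xf8 R1=0x41 R2=0x57 R3=0x66 R4=0x8e  N=0 Z=0
after  2: R0=0x16 R1=0x41 R2=0x57 R3=0x66 R4=0x8e  N=0 Z=0
after  3: R0=0x16 R1=0x41 R2=0x6d R3=0x66 R4=0x8e  N=0 Z=0
after  4: R0=0x16 R1=0x50 R2=0x6d R3=0x66 R4=0x8e  N=0 Z=0
after  5: R0=0x16 R1=0x50 R2=0x6d R3=0x66 R4=0x16  N=0 Z=0
after  6: R0=0x16 R1=0x50 R2=0x6d R3=0x66 R4=0x16  N=0 Z=0
after  7: R0=0x16 R1=0x66 R2=0x6d R3=0x66 R4=0x16  N=0 Z=0
after  8: R0=0x16 R1=0x66 R2=0x6d R3=0x76 R4=0x16  N=0 Z=0
after  9: R0=0x16 R1=0x66 R2=0x6d R3=0x76 R4=0x8c  N=1 Z=0
after 10: R0=0x16 R1=0x66 R2=0x6d R3=0x02 R4=0x8c  N=0 Z=0
after 11: R0=0x16 R1=0x66 R2=0x6d R3=0x02 R4=0x8e  N=1 Z=0
after 12: R0=0x16 R1=0x66 R2=0x6d R3=0x02 R4=0x83  N=1 Z=0
-- IRQ taken; context saved, return-PC = 13 --
mismatch: R4: reported 0xa3 vs actual 0x83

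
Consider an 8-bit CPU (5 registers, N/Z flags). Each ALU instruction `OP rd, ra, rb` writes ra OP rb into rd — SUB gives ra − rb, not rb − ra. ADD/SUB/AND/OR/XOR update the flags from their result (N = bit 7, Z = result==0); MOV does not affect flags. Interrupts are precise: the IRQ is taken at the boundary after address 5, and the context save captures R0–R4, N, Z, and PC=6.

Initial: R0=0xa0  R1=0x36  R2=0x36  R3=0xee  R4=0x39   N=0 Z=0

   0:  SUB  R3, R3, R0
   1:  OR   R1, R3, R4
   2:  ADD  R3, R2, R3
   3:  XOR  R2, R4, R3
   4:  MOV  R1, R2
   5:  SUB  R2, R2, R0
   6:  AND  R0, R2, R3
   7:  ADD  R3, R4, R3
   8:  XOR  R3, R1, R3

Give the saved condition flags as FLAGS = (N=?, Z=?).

after  0: R0=0xa0 R1=0x36 R2=0x36 R3=0x4e R4=0x39  N=0 Z=0
after  1: R0=0xa0 R1=0x7f R2=0x36 R3=0x4e R4=0x39  N=0 Z=0
after  2: R0=0xa0 R1=0x7f R2=0x36 R3=0x84 R4=0x39  N=1 Z=0
after  3: R0=0xa0 R1=0x7f R2=0xbd R3=0x84 R4=0x39  N=1 Z=0
after  4: R0=0xa0 R1=0xbd R2=0xbd R3=0x84 R4=0x39  N=1 Z=0
after  5: R0=0xa0 R1=0xbd R2=0x1d R3=0x84 R4=0x39  N=0 Z=0
-- IRQ taken; context saved, return-PC = 6 --

FLAGS = (N=0, Z=0)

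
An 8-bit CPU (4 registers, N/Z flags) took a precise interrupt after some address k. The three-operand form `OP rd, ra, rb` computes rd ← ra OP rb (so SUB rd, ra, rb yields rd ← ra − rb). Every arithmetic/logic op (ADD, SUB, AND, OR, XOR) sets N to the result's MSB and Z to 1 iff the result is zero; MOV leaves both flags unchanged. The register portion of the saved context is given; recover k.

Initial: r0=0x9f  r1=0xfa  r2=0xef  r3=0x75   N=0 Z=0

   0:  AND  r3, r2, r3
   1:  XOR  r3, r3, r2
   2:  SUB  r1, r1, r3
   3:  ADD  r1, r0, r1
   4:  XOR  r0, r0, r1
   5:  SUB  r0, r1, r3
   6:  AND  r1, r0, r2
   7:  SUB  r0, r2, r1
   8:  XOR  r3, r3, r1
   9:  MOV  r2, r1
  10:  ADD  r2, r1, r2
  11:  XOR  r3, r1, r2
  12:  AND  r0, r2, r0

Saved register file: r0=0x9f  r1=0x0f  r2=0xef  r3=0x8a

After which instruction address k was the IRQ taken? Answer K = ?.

K = 3

after  0: r0=0x9f r1=0xfa r2=0xef r3=0x65  N=0 Z=0
after  1: r0=0x9f r1=0xfa r2=0xef r3=0x8a  N=1 Z=0
after  2: r0=0x9f r1=0x70 r2=0xef r3=0x8a  N=0 Z=0
after  3: r0=0x9f r1=0x0f r2=0xef r3=0x8a  N=0 Z=0
-- IRQ taken; context saved, return-PC = 4 --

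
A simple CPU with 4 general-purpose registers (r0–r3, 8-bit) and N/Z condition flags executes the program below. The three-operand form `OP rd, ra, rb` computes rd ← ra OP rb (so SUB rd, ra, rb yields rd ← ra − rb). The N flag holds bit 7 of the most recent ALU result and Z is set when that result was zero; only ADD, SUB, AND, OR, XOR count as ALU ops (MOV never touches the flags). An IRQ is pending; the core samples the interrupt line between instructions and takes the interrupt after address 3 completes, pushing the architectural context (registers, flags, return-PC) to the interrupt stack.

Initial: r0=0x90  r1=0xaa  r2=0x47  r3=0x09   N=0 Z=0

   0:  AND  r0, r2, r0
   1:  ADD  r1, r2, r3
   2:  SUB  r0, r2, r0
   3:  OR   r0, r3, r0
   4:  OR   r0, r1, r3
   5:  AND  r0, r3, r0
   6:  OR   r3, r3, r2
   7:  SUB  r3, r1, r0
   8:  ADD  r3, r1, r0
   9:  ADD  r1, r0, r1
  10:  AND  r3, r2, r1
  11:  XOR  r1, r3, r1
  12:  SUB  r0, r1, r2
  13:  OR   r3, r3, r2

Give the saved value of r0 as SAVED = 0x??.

after  0: r0=0x00 r1=0xaa r2=0x47 r3=0x09  N=0 Z=1
after  1: r0=0x00 r1=0x50 r2=0x47 r3=0x09  N=0 Z=0
after  2: r0=0x47 r1=0x50 r2=0x47 r3=0x09  N=0 Z=0
after  3: r0=0x4f r1=0x50 r2=0x47 r3=0x09  N=0 Z=0
-- IRQ taken; context saved, return-PC = 4 --

SAVED = 0x4f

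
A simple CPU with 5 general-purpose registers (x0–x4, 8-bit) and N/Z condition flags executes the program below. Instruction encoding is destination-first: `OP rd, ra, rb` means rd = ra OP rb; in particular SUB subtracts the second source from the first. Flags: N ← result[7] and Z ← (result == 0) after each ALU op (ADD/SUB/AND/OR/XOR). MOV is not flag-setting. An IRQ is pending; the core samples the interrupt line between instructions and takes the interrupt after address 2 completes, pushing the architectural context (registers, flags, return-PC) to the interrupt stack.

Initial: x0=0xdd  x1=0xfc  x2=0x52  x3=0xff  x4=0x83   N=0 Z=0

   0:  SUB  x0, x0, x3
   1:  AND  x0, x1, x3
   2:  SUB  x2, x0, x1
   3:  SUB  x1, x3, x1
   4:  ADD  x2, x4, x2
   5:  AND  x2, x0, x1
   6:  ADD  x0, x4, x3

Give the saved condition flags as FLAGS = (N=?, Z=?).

after  0: x0=0xde x1=0xfc x2=0x52 x3=0xff x4=0x83  N=1 Z=0
after  1: x0=0xfc x1=0xfc x2=0x52 x3=0xff x4=0x83  N=1 Z=0
after  2: x0=0xfc x1=0xfc x2=0x00 x3=0xff x4=0x83  N=0 Z=1
-- IRQ taken; context saved, return-PC = 3 --

FLAGS = (N=0, Z=1)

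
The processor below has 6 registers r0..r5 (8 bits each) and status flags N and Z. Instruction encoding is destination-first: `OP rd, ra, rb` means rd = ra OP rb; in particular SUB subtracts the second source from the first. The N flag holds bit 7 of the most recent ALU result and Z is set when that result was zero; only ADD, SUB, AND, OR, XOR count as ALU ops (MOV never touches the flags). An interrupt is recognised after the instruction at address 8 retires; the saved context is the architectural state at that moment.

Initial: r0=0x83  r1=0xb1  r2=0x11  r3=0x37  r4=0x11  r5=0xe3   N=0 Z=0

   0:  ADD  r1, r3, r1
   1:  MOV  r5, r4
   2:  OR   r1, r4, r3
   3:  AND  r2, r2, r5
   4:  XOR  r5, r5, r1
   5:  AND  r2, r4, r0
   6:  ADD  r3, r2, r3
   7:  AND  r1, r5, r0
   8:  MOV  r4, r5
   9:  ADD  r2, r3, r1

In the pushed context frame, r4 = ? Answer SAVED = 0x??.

after  0: r0=0x83 r1=0xe8 r2=0x11 r3=0x37 r4=0x11 r5=0xe3  N=1 Z=0
after  1: r0=0x83 r1=0xe8 r2=0x11 r3=0x37 r4=0x11 r5=0x11  N=1 Z=0
after  2: r0=0x83 r1=0x37 r2=0x11 r3=0x37 r4=0x11 r5=0x11  N=0 Z=0
after  3: r0=0x83 r1=0x37 r2=0x11 r3=0x37 r4=0x11 r5=0x11  N=0 Z=0
after  4: r0=0x83 r1=0x37 r2=0x11 r3=0x37 r4=0x11 r5=0x26  N=0 Z=0
after  5: r0=0x83 r1=0x37 r2=0x01 r3=0x37 r4=0x11 r5=0x26  N=0 Z=0
after  6: r0=0x83 r1=0x37 r2=0x01 r3=0x38 r4=0x11 r5=0x26  N=0 Z=0
after  7: r0=0x83 r1=0x02 r2=0x01 r3=0x38 r4=0x11 r5=0x26  N=0 Z=0
after  8: r0=0x83 r1=0x02 r2=0x01 r3=0x38 r4=0x26 r5=0x26  N=0 Z=0
-- IRQ taken; context saved, return-PC = 9 --

SAVED = 0x26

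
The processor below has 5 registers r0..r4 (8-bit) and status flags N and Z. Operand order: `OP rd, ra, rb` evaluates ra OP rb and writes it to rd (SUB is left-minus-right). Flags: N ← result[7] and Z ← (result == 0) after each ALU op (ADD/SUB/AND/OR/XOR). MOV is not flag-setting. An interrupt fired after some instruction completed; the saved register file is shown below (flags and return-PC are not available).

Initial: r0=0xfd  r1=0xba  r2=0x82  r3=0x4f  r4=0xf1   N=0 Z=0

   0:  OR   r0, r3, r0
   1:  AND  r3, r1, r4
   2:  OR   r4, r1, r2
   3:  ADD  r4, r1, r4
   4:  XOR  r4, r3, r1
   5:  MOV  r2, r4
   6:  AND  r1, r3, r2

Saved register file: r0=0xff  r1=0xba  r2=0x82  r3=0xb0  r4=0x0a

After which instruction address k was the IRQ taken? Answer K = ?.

K = 4

after  0: r0=0xff r1=0xba r2=0x82 r3=0x4f r4=0xf1  N=1 Z=0
after  1: r0=0xff r1=0xba r2=0x82 r3=0xb0 r4=0xf1  N=1 Z=0
after  2: r0=0xff r1=0xba r2=0x82 r3=0xb0 r4=0xba  N=1 Z=0
after  3: r0=0xff r1=0xba r2=0x82 r3=0xb0 r4=0x74  N=0 Z=0
after  4: r0=0xff r1=0xba r2=0x82 r3=0xb0 r4=0x0a  N=0 Z=0
-- IRQ taken; context saved, return-PC = 5 --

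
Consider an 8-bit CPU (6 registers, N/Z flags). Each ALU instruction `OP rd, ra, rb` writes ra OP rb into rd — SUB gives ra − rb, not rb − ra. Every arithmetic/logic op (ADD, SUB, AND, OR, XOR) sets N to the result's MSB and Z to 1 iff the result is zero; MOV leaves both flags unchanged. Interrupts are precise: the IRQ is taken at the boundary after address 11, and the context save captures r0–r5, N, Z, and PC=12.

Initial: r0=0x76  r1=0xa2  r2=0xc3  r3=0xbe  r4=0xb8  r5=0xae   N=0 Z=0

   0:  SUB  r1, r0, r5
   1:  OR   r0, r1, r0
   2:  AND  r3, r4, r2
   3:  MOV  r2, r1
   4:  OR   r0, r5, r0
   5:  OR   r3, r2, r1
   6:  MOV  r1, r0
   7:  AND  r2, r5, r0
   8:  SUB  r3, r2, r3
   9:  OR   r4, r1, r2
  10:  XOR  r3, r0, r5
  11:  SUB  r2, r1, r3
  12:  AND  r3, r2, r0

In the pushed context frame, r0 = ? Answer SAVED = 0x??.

SAVED = 0xfe

after  0: r0=0x76 r1=0xc8 r2=0xc3 r3=0xbe r4=0xb8 r5=0xae  N=1 Z=0
after  1: r0=0xfe r1=0xc8 r2=0xc3 r3=0xbe r4=0xb8 r5=0xae  N=1 Z=0
after  2: r0=0xfe r1=0xc8 r2=0xc3 r3=0x80 r4=0xb8 r5=0xae  N=1 Z=0
after  3: r0=0xfe r1=0xc8 r2=0xc8 r3=0x80 r4=0xb8 r5=0xae  N=1 Z=0
after  4: r0=0xfe r1=0xc8 r2=0xc8 r3=0x80 r4=0xb8 r5=0xae  N=1 Z=0
after  5: r0=0xfe r1=0xc8 r2=0xc8 r3=0xc8 r4=0xb8 r5=0xae  N=1 Z=0
after  6: r0=0xfe r1=0xfe r2=0xc8 r3=0xc8 r4=0xb8 r5=0xae  N=1 Z=0
after  7: r0=0xfe r1=0xfe r2=0xae r3=0xc8 r4=0xb8 r5=0xae  N=1 Z=0
after  8: r0=0xfe r1=0xfe r2=0xae r3=0xe6 r4=0xb8 r5=0xae  N=1 Z=0
after  9: r0=0xfe r1=0xfe r2=0xae r3=0xe6 r4=0xfe r5=0xae  N=1 Z=0
after 10: r0=0xfe r1=0xfe r2=0xae r3=0x50 r4=0xfe r5=0xae  N=0 Z=0
after 11: r0=0xfe r1=0xfe r2=0xae r3=0x50 r4=0xfe r5=0xae  N=1 Z=0
-- IRQ taken; context saved, return-PC = 12 --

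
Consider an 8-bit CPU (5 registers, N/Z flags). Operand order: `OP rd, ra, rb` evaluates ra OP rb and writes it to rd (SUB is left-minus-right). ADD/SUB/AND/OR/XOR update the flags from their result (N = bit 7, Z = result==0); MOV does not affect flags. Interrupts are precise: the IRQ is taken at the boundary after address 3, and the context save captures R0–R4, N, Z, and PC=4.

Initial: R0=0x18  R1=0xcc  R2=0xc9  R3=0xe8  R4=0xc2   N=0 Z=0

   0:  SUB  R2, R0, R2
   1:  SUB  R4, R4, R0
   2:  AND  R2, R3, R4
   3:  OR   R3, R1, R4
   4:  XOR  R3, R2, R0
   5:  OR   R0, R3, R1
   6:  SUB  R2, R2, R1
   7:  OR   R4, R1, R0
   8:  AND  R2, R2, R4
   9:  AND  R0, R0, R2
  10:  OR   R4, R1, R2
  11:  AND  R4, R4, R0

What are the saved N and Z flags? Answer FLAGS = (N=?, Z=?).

after  0: R0=0x18 R1=0xcc R2=0x4f R3=0xe8 R4=0xc2  N=0 Z=0
after  1: R0=0x18 R1=0xcc R2=0x4f R3=0xe8 R4=0xaa  N=1 Z=0
after  2: R0=0x18 R1=0xcc R2=0xa8 R3=0xe8 R4=0xaa  N=1 Z=0
after  3: R0=0x18 R1=0xcc R2=0xa8 R3=0xee R4=0xaa  N=1 Z=0
-- IRQ taken; context saved, return-PC = 4 --

FLAGS = (N=1, Z=0)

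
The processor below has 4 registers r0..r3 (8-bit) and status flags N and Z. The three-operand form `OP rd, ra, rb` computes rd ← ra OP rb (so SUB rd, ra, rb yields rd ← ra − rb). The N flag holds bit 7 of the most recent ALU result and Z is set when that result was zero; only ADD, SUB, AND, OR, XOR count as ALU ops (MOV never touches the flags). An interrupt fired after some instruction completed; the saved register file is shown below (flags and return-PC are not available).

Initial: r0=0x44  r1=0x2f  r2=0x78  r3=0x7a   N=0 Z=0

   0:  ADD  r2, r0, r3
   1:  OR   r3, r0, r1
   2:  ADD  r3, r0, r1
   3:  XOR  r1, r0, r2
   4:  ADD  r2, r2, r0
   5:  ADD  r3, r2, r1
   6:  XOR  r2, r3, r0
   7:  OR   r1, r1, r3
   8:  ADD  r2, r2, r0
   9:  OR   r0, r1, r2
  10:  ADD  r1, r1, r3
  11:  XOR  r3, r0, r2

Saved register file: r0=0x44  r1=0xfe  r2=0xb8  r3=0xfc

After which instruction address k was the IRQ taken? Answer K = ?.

after  0: r0=0x44 r1=0x2f r2=0xbe r3=0x7a  N=1 Z=0
after  1: r0=0x44 r1=0x2f r2=0xbe r3=0x6f  N=0 Z=0
after  2: r0=0x44 r1=0x2f r2=0xbe r3=0x73  N=0 Z=0
after  3: r0=0x44 r1=0xfa r2=0xbe r3=0x73  N=1 Z=0
after  4: r0=0x44 r1=0xfa r2=0x02 r3=0x73  N=0 Z=0
after  5: r0=0x44 r1=0xfa r2=0x02 r3=0xfc  N=1 Z=0
after  6: r0=0x44 r1=0xfa r2=0xb8 r3=0xfc  N=1 Z=0
after  7: r0=0x44 r1=0xfe r2=0xb8 r3=0xfc  N=1 Z=0
-- IRQ taken; context saved, return-PC = 8 --

K = 7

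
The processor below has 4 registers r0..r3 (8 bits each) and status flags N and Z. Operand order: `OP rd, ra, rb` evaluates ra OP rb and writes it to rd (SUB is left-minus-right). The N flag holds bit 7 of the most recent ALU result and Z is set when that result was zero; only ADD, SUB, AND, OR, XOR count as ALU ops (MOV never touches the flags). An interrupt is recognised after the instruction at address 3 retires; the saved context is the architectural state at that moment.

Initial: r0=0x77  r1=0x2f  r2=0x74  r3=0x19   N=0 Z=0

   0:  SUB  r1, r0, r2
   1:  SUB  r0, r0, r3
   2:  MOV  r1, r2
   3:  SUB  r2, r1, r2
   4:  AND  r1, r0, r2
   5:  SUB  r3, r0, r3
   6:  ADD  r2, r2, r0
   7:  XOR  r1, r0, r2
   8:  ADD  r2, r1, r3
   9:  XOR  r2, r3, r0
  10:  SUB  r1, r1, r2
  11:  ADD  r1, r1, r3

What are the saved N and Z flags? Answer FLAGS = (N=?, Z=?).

FLAGS = (N=0, Z=1)

after  0: r0=0x77 r1=0x03 r2=0x74 r3=0x19  N=0 Z=0
after  1: r0=0x5e r1=0x03 r2=0x74 r3=0x19  N=0 Z=0
after  2: r0=0x5e r1=0x74 r2=0x74 r3=0x19  N=0 Z=0
after  3: r0=0x5e r1=0x74 r2=0x00 r3=0x19  N=0 Z=1
-- IRQ taken; context saved, return-PC = 4 --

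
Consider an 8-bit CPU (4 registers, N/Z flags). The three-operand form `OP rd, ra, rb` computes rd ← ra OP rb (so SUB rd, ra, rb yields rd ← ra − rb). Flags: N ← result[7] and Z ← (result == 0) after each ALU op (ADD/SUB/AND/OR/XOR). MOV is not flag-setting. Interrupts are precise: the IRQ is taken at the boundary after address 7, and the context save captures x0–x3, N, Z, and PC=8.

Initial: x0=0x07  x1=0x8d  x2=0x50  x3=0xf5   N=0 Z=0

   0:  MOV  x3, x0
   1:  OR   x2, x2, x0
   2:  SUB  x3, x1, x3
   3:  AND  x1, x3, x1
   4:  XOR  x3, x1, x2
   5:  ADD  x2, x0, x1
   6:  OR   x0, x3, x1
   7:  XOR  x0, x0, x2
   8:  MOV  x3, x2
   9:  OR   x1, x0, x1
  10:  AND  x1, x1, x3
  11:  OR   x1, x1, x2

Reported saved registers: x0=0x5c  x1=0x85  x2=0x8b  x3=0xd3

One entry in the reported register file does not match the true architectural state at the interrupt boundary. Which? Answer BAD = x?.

BAD = x1

after  0: x0=0x07 x1=0x8d x2=0x50 x3=0x07  N=0 Z=0
after  1: x0=0x07 x1=0x8d x2=0x57 x3=0x07  N=0 Z=0
after  2: x0=0x07 x1=0x8d x2=0x57 x3=0x86  N=1 Z=0
after  3: x0=0x07 x1=0x84 x2=0x57 x3=0x86  N=1 Z=0
after  4: x0=0x07 x1=0x84 x2=0x57 x3=0xd3  N=1 Z=0
after  5: x0=0x07 x1=0x84 x2=0x8b x3=0xd3  N=1 Z=0
after  6: x0=0xd7 x1=0x84 x2=0x8b x3=0xd3  N=1 Z=0
after  7: x0=0x5c x1=0x84 x2=0x8b x3=0xd3  N=0 Z=0
-- IRQ taken; context saved, return-PC = 8 --
mismatch: x1: reported 0x85 vs actual 0x84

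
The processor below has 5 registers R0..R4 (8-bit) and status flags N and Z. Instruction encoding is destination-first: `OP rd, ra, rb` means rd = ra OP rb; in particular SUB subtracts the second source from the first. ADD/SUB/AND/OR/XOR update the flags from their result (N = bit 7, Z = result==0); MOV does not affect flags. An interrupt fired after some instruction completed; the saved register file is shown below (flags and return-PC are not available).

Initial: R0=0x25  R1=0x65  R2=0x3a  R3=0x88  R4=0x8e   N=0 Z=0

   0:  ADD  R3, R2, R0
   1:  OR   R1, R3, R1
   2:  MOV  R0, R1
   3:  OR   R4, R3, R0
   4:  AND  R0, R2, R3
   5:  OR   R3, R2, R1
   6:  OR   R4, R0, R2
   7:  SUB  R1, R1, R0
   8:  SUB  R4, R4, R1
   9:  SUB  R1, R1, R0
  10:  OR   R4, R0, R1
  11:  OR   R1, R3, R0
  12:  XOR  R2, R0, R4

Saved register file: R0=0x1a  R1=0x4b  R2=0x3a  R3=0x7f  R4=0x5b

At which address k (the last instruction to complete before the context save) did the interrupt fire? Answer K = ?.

after  0: R0=0x25 R1=0x65 R2=0x3a R3=0x5f R4=0x8e  N=0 Z=0
after  1: R0=0x25 R1=0x7f R2=0x3a R3=0x5f R4=0x8e  N=0 Z=0
after  2: R0=0x7f R1=0x7f R2=0x3a R3=0x5f R4=0x8e  N=0 Z=0
after  3: R0=0x7f R1=0x7f R2=0x3a R3=0x5f R4=0x7f  N=0 Z=0
after  4: R0=0x1a R1=0x7f R2=0x3a R3=0x5f R4=0x7f  N=0 Z=0
after  5: R0=0x1a R1=0x7f R2=0x3a R3=0x7f R4=0x7f  N=0 Z=0
after  6: R0=0x1a R1=0x7f R2=0x3a R3=0x7f R4=0x3a  N=0 Z=0
after  7: R0=0x1a R1=0x65 R2=0x3a R3=0x7f R4=0x3a  N=0 Z=0
after  8: R0=0x1a R1=0x65 R2=0x3a R3=0x7f R4=0xd5  N=1 Z=0
after  9: R0=0x1a R1=0x4b R2=0x3a R3=0x7f R4=0xd5  N=0 Z=0
after 10: R0=0x1a R1=0x4b R2=0x3a R3=0x7f R4=0x5b  N=0 Z=0
-- IRQ taken; context saved, return-PC = 11 --

K = 10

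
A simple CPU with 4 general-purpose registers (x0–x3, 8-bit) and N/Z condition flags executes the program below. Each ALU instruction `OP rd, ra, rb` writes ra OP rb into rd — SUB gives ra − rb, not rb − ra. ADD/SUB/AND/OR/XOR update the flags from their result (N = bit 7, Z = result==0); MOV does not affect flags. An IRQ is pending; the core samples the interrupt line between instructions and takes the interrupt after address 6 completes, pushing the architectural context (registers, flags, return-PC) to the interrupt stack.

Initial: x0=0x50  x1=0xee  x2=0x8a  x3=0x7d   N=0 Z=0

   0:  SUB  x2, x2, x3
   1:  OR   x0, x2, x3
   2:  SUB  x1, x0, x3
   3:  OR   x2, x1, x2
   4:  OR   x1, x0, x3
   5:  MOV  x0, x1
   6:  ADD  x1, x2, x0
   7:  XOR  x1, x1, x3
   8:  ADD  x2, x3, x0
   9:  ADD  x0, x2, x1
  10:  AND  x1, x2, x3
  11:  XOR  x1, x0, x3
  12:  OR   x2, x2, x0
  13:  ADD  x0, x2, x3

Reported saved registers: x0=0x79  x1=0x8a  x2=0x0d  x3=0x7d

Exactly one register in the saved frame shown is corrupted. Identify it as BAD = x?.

after  0: x0=0x50 x1=0xee x2=0x0d x3=0x7d  N=0 Z=0
after  1: x0=0x7d x1=0xee x2=0x0d x3=0x7d  N=0 Z=0
after  2: x0=0x7d x1=0x00 x2=0x0d x3=0x7d  N=0 Z=1
after  3: x0=0x7d x1=0x00 x2=0x0d x3=0x7d  N=0 Z=0
after  4: x0=0x7d x1=0x7d x2=0x0d x3=0x7d  N=0 Z=0
after  5: x0=0x7d x1=0x7d x2=0x0d x3=0x7d  N=0 Z=0
after  6: x0=0x7d x1=0x8a x2=0x0d x3=0x7d  N=1 Z=0
-- IRQ taken; context saved, return-PC = 7 --
mismatch: x0: reported 0x79 vs actual 0x7d

BAD = x0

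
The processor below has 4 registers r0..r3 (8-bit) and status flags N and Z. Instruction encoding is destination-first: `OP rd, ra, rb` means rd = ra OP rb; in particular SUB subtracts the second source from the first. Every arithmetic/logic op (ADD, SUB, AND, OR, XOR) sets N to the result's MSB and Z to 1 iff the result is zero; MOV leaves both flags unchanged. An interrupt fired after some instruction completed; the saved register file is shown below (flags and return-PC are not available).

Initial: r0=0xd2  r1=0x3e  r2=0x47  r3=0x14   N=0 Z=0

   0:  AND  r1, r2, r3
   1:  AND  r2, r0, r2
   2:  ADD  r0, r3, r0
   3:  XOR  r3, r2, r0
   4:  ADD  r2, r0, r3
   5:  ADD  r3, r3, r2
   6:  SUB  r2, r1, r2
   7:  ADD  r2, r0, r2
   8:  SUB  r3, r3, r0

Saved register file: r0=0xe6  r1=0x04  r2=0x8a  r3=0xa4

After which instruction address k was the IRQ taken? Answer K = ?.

K = 4

after  0: r0=0xd2 r1=0x04 r2=0x47 r3=0x14  N=0 Z=0
after  1: r0=0xd2 r1=0x04 r2=0x42 r3=0x14  N=0 Z=0
after  2: r0=0xe6 r1=0x04 r2=0x42 r3=0x14  N=1 Z=0
after  3: r0=0xe6 r1=0x04 r2=0x42 r3=0xa4  N=1 Z=0
after  4: r0=0xe6 r1=0x04 r2=0x8a r3=0xa4  N=1 Z=0
-- IRQ taken; context saved, return-PC = 5 --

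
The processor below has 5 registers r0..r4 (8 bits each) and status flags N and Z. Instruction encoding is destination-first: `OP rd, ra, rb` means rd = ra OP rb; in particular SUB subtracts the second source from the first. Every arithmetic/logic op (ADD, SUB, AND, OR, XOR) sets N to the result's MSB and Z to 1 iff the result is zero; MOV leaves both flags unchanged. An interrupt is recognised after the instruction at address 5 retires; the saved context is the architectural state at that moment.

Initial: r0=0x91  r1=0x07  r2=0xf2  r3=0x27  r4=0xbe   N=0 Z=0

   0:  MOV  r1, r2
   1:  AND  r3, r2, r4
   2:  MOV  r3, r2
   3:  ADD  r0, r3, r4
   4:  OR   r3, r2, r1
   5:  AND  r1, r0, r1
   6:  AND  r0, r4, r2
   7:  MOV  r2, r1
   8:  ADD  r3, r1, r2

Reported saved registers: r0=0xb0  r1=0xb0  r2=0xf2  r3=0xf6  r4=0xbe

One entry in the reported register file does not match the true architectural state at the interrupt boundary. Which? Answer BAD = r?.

BAD = r3

after  0: r0=0x91 r1=0xf2 r2=0xf2 r3=0x27 r4=0xbe  N=0 Z=0
after  1: r0=0x91 r1=0xf2 r2=0xf2 r3=0xb2 r4=0xbe  N=1 Z=0
after  2: r0=0x91 r1=0xf2 r2=0xf2 r3=0xf2 r4=0xbe  N=1 Z=0
after  3: r0=0xb0 r1=0xf2 r2=0xf2 r3=0xf2 r4=0xbe  N=1 Z=0
after  4: r0=0xb0 r1=0xf2 r2=0xf2 r3=0xf2 r4=0xbe  N=1 Z=0
after  5: r0=0xb0 r1=0xb0 r2=0xf2 r3=0xf2 r4=0xbe  N=1 Z=0
-- IRQ taken; context saved, return-PC = 6 --
mismatch: r3: reported 0xf6 vs actual 0xf2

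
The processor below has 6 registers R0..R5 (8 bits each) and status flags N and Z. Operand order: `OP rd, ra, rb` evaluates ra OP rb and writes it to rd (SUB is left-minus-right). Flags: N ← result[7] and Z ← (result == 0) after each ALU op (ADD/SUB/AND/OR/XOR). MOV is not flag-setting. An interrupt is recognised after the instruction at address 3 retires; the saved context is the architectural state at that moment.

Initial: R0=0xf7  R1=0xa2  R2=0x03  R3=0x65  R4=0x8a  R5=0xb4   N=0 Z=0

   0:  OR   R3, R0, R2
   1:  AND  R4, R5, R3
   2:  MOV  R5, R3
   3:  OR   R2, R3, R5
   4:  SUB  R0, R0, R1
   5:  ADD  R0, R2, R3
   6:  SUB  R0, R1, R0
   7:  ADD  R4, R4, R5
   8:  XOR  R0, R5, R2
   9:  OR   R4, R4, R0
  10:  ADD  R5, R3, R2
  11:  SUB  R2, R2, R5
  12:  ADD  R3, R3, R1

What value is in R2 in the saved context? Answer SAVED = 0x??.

after  0: R0=0xf7 R1=0xa2 R2=0x03 R3=0xf7 R4=0x8a R5=0xb4  N=1 Z=0
after  1: R0=0xf7 R1=0xa2 R2=0x03 R3=0xf7 R4=0xb4 R5=0xb4  N=1 Z=0
after  2: R0=0xf7 R1=0xa2 R2=0x03 R3=0xf7 R4=0xb4 R5=0xf7  N=1 Z=0
after  3: R0=0xf7 R1=0xa2 R2=0xf7 R3=0xf7 R4=0xb4 R5=0xf7  N=1 Z=0
-- IRQ taken; context saved, return-PC = 4 --

SAVED = 0xf7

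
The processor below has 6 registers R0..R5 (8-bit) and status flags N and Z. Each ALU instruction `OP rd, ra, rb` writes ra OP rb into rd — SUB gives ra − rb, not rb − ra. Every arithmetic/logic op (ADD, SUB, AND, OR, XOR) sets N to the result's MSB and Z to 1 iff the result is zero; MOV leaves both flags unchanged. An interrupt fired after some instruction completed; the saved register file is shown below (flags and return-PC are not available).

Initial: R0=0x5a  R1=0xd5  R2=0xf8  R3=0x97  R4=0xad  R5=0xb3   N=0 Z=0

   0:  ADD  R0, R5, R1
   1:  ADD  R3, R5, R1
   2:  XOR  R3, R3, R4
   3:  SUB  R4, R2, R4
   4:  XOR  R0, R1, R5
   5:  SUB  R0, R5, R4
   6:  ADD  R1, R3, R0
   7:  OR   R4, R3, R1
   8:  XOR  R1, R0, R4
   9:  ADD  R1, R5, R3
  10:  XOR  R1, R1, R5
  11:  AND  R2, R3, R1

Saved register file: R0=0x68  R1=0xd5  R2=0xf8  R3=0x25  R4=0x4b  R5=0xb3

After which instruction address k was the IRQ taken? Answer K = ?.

after  0: R0=0x88 R1=0xd5 R2=0xf8 R3=0x97 R4=0xad R5=0xb3  N=1 Z=0
after  1: R0=0x88 R1=0xd5 R2=0xf8 R3=0x88 R4=0xad R5=0xb3  N=1 Z=0
after  2: R0=0x88 R1=0xd5 R2=0xf8 R3=0x25 R4=0xad R5=0xb3  N=0 Z=0
after  3: R0=0x88 R1=0xd5 R2=0xf8 R3=0x25 R4=0x4b R5=0xb3  N=0 Z=0
after  4: R0=0x66 R1=0xd5 R2=0xf8 R3=0x25 R4=0x4b R5=0xb3  N=0 Z=0
after  5: R0=0x68 R1=0xd5 R2=0xf8 R3=0x25 R4=0x4b R5=0xb3  N=0 Z=0
-- IRQ taken; context saved, return-PC = 6 --

K = 5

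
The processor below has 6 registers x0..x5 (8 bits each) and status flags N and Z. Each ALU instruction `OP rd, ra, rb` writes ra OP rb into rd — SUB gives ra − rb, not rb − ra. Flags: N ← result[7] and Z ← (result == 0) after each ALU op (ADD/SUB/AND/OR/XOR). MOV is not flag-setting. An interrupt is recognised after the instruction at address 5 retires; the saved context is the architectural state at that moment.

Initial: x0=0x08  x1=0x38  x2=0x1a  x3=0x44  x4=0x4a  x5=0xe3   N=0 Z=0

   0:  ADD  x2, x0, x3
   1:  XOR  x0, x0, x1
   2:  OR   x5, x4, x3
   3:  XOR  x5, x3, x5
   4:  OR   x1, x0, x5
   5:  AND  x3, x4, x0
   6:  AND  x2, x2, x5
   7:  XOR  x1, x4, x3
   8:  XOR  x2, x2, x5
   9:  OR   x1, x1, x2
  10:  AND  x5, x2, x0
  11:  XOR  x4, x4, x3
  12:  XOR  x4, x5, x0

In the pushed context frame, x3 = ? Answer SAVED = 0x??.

SAVED = 0x00

after  0: x0=0x08 x1=0x38 x2=0x4c x3=0x44 x4=0x4a x5=0xe3  N=0 Z=0
after  1: x0=0x30 x1=0x38 x2=0x4c x3=0x44 x4=0x4a x5=0xe3  N=0 Z=0
after  2: x0=0x30 x1=0x38 x2=0x4c x3=0x44 x4=0x4a x5=0x4e  N=0 Z=0
after  3: x0=0x30 x1=0x38 x2=0x4c x3=0x44 x4=0x4a x5=0x0a  N=0 Z=0
after  4: x0=0x30 x1=0x3a x2=0x4c x3=0x44 x4=0x4a x5=0x0a  N=0 Z=0
after  5: x0=0x30 x1=0x3a x2=0x4c x3=0x00 x4=0x4a x5=0x0a  N=0 Z=1
-- IRQ taken; context saved, return-PC = 6 --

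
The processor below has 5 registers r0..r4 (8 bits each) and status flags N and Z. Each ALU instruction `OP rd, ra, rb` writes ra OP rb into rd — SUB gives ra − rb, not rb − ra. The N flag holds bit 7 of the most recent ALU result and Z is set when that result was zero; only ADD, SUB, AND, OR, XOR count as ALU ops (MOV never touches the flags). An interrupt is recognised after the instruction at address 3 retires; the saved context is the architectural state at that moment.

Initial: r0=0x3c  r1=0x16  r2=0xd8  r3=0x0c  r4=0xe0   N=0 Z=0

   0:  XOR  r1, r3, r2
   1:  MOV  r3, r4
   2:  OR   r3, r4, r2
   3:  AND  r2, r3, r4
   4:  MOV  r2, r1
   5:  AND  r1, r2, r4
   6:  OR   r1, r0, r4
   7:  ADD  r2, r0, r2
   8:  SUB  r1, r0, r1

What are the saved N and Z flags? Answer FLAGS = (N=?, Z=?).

after  0: r0=0x3c r1=0xd4 r2=0xd8 r3=0x0c r4=0xe0  N=1 Z=0
after  1: r0=0x3c r1=0xd4 r2=0xd8 r3=0xe0 r4=0xe0  N=1 Z=0
after  2: r0=0x3c r1=0xd4 r2=0xd8 r3=0xf8 r4=0xe0  N=1 Z=0
after  3: r0=0x3c r1=0xd4 r2=0xe0 r3=0xf8 r4=0xe0  N=1 Z=0
-- IRQ taken; context saved, return-PC = 4 --

FLAGS = (N=1, Z=0)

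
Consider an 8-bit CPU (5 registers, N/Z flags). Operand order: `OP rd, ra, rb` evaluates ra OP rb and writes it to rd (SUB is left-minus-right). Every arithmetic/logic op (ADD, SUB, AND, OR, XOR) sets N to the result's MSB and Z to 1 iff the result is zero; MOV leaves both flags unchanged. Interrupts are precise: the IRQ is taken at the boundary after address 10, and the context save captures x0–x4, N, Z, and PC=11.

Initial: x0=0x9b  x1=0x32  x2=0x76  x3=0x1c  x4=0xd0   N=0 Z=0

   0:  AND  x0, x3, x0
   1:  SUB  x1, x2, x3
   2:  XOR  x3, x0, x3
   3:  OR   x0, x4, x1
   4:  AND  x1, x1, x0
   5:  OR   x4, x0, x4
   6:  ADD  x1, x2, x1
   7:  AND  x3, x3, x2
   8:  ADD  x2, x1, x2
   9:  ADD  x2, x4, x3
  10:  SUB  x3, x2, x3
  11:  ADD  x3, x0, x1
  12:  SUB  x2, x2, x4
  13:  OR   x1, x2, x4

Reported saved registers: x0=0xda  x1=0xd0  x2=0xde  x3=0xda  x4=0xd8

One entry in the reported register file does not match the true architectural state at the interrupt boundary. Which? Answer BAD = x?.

after  0: x0=0x18 x1=0x32 x2=0x76 x3=0x1c x4=0xd0  N=0 Z=0
after  1: x0=0x18 x1=0x5a x2=0x76 x3=0x1c x4=0xd0  N=0 Z=0
after  2: x0=0x18 x1=0x5a x2=0x76 x3=0x04 x4=0xd0  N=0 Z=0
after  3: x0=0xda x1=0x5a x2=0x76 x3=0x04 x4=0xd0  N=1 Z=0
after  4: x0=0xda x1=0x5a x2=0x76 x3=0x04 x4=0xd0  N=0 Z=0
after  5: x0=0xda x1=0x5a x2=0x76 x3=0x04 x4=0xda  N=1 Z=0
after  6: x0=0xda x1=0xd0 x2=0x76 x3=0x04 x4=0xda  N=1 Z=0
after  7: x0=0xda x1=0xd0 x2=0x76 x3=0x04 x4=0xda  N=0 Z=0
after  8: x0=0xda x1=0xd0 x2=0x46 x3=0x04 x4=0xda  N=0 Z=0
after  9: x0=0xda x1=0xd0 x2=0xde x3=0x04 x4=0xda  N=1 Z=0
after 10: x0=0xda x1=0xd0 x2=0xde x3=0xda x4=0xda  N=1 Z=0
-- IRQ taken; context saved, return-PC = 11 --
mismatch: x4: reported 0xd8 vs actual 0xda

BAD = x4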